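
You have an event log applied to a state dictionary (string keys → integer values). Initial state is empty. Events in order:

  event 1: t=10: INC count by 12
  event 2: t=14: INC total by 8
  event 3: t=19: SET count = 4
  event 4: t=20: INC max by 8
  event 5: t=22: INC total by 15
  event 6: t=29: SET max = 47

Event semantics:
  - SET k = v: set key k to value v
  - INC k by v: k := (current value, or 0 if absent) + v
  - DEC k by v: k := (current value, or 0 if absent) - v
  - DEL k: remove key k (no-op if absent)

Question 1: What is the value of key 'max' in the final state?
Answer: 47

Derivation:
Track key 'max' through all 6 events:
  event 1 (t=10: INC count by 12): max unchanged
  event 2 (t=14: INC total by 8): max unchanged
  event 3 (t=19: SET count = 4): max unchanged
  event 4 (t=20: INC max by 8): max (absent) -> 8
  event 5 (t=22: INC total by 15): max unchanged
  event 6 (t=29: SET max = 47): max 8 -> 47
Final: max = 47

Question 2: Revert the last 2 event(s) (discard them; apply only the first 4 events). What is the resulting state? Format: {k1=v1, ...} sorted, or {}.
Answer: {count=4, max=8, total=8}

Derivation:
Keep first 4 events (discard last 2):
  after event 1 (t=10: INC count by 12): {count=12}
  after event 2 (t=14: INC total by 8): {count=12, total=8}
  after event 3 (t=19: SET count = 4): {count=4, total=8}
  after event 4 (t=20: INC max by 8): {count=4, max=8, total=8}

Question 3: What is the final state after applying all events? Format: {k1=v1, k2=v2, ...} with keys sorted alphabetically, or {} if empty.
  after event 1 (t=10: INC count by 12): {count=12}
  after event 2 (t=14: INC total by 8): {count=12, total=8}
  after event 3 (t=19: SET count = 4): {count=4, total=8}
  after event 4 (t=20: INC max by 8): {count=4, max=8, total=8}
  after event 5 (t=22: INC total by 15): {count=4, max=8, total=23}
  after event 6 (t=29: SET max = 47): {count=4, max=47, total=23}

Answer: {count=4, max=47, total=23}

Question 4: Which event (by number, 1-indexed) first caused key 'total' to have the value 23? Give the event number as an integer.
Answer: 5

Derivation:
Looking for first event where total becomes 23:
  event 2: total = 8
  event 3: total = 8
  event 4: total = 8
  event 5: total 8 -> 23  <-- first match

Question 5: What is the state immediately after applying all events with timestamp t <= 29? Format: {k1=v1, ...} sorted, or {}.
Apply events with t <= 29 (6 events):
  after event 1 (t=10: INC count by 12): {count=12}
  after event 2 (t=14: INC total by 8): {count=12, total=8}
  after event 3 (t=19: SET count = 4): {count=4, total=8}
  after event 4 (t=20: INC max by 8): {count=4, max=8, total=8}
  after event 5 (t=22: INC total by 15): {count=4, max=8, total=23}
  after event 6 (t=29: SET max = 47): {count=4, max=47, total=23}

Answer: {count=4, max=47, total=23}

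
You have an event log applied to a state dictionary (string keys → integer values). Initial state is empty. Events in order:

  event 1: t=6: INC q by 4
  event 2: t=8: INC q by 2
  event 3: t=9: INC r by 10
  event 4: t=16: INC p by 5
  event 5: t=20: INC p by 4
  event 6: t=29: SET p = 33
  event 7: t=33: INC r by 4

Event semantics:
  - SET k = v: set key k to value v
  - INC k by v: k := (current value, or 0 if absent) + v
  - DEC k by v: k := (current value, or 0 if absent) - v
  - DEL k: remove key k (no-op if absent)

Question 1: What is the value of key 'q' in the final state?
Track key 'q' through all 7 events:
  event 1 (t=6: INC q by 4): q (absent) -> 4
  event 2 (t=8: INC q by 2): q 4 -> 6
  event 3 (t=9: INC r by 10): q unchanged
  event 4 (t=16: INC p by 5): q unchanged
  event 5 (t=20: INC p by 4): q unchanged
  event 6 (t=29: SET p = 33): q unchanged
  event 7 (t=33: INC r by 4): q unchanged
Final: q = 6

Answer: 6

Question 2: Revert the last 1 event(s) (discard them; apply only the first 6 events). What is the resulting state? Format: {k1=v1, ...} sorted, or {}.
Keep first 6 events (discard last 1):
  after event 1 (t=6: INC q by 4): {q=4}
  after event 2 (t=8: INC q by 2): {q=6}
  after event 3 (t=9: INC r by 10): {q=6, r=10}
  after event 4 (t=16: INC p by 5): {p=5, q=6, r=10}
  after event 5 (t=20: INC p by 4): {p=9, q=6, r=10}
  after event 6 (t=29: SET p = 33): {p=33, q=6, r=10}

Answer: {p=33, q=6, r=10}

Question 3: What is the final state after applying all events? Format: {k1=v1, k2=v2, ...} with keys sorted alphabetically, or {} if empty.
  after event 1 (t=6: INC q by 4): {q=4}
  after event 2 (t=8: INC q by 2): {q=6}
  after event 3 (t=9: INC r by 10): {q=6, r=10}
  after event 4 (t=16: INC p by 5): {p=5, q=6, r=10}
  after event 5 (t=20: INC p by 4): {p=9, q=6, r=10}
  after event 6 (t=29: SET p = 33): {p=33, q=6, r=10}
  after event 7 (t=33: INC r by 4): {p=33, q=6, r=14}

Answer: {p=33, q=6, r=14}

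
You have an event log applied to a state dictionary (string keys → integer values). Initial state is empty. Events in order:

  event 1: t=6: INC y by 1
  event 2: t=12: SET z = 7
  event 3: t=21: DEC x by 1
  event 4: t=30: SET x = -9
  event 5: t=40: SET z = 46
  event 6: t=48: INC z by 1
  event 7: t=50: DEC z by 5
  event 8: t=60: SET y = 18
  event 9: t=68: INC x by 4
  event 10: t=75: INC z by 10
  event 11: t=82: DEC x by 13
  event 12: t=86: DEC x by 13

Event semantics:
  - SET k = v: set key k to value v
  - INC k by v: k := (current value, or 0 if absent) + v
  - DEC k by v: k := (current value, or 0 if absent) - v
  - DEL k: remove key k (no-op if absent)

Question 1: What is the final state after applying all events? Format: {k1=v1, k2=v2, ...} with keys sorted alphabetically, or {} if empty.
Answer: {x=-31, y=18, z=52}

Derivation:
  after event 1 (t=6: INC y by 1): {y=1}
  after event 2 (t=12: SET z = 7): {y=1, z=7}
  after event 3 (t=21: DEC x by 1): {x=-1, y=1, z=7}
  after event 4 (t=30: SET x = -9): {x=-9, y=1, z=7}
  after event 5 (t=40: SET z = 46): {x=-9, y=1, z=46}
  after event 6 (t=48: INC z by 1): {x=-9, y=1, z=47}
  after event 7 (t=50: DEC z by 5): {x=-9, y=1, z=42}
  after event 8 (t=60: SET y = 18): {x=-9, y=18, z=42}
  after event 9 (t=68: INC x by 4): {x=-5, y=18, z=42}
  after event 10 (t=75: INC z by 10): {x=-5, y=18, z=52}
  after event 11 (t=82: DEC x by 13): {x=-18, y=18, z=52}
  after event 12 (t=86: DEC x by 13): {x=-31, y=18, z=52}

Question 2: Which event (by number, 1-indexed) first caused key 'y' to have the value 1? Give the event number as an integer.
Looking for first event where y becomes 1:
  event 1: y (absent) -> 1  <-- first match

Answer: 1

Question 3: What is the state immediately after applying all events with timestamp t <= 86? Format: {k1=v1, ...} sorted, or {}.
Answer: {x=-31, y=18, z=52}

Derivation:
Apply events with t <= 86 (12 events):
  after event 1 (t=6: INC y by 1): {y=1}
  after event 2 (t=12: SET z = 7): {y=1, z=7}
  after event 3 (t=21: DEC x by 1): {x=-1, y=1, z=7}
  after event 4 (t=30: SET x = -9): {x=-9, y=1, z=7}
  after event 5 (t=40: SET z = 46): {x=-9, y=1, z=46}
  after event 6 (t=48: INC z by 1): {x=-9, y=1, z=47}
  after event 7 (t=50: DEC z by 5): {x=-9, y=1, z=42}
  after event 8 (t=60: SET y = 18): {x=-9, y=18, z=42}
  after event 9 (t=68: INC x by 4): {x=-5, y=18, z=42}
  after event 10 (t=75: INC z by 10): {x=-5, y=18, z=52}
  after event 11 (t=82: DEC x by 13): {x=-18, y=18, z=52}
  after event 12 (t=86: DEC x by 13): {x=-31, y=18, z=52}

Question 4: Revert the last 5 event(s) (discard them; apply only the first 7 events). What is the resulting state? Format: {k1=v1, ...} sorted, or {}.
Keep first 7 events (discard last 5):
  after event 1 (t=6: INC y by 1): {y=1}
  after event 2 (t=12: SET z = 7): {y=1, z=7}
  after event 3 (t=21: DEC x by 1): {x=-1, y=1, z=7}
  after event 4 (t=30: SET x = -9): {x=-9, y=1, z=7}
  after event 5 (t=40: SET z = 46): {x=-9, y=1, z=46}
  after event 6 (t=48: INC z by 1): {x=-9, y=1, z=47}
  after event 7 (t=50: DEC z by 5): {x=-9, y=1, z=42}

Answer: {x=-9, y=1, z=42}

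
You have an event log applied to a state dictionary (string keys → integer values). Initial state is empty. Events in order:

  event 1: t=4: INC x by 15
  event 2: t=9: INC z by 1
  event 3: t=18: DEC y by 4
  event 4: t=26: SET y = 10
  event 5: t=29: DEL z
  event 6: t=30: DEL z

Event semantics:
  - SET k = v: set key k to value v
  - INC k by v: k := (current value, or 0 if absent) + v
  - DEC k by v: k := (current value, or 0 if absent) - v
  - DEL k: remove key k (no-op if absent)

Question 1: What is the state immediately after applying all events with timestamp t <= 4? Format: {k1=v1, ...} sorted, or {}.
Apply events with t <= 4 (1 events):
  after event 1 (t=4: INC x by 15): {x=15}

Answer: {x=15}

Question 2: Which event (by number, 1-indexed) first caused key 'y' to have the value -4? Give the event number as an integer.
Looking for first event where y becomes -4:
  event 3: y (absent) -> -4  <-- first match

Answer: 3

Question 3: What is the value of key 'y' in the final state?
Track key 'y' through all 6 events:
  event 1 (t=4: INC x by 15): y unchanged
  event 2 (t=9: INC z by 1): y unchanged
  event 3 (t=18: DEC y by 4): y (absent) -> -4
  event 4 (t=26: SET y = 10): y -4 -> 10
  event 5 (t=29: DEL z): y unchanged
  event 6 (t=30: DEL z): y unchanged
Final: y = 10

Answer: 10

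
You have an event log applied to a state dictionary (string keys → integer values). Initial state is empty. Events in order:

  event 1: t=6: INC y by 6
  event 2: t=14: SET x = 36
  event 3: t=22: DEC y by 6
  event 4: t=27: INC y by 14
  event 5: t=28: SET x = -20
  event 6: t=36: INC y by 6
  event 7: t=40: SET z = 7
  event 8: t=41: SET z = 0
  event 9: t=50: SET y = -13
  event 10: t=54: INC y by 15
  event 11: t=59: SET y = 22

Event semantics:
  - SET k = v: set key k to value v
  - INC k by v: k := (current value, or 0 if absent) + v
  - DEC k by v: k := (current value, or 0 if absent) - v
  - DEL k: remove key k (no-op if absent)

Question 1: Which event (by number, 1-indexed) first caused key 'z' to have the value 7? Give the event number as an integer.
Looking for first event where z becomes 7:
  event 7: z (absent) -> 7  <-- first match

Answer: 7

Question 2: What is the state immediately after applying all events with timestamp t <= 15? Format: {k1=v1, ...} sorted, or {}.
Apply events with t <= 15 (2 events):
  after event 1 (t=6: INC y by 6): {y=6}
  after event 2 (t=14: SET x = 36): {x=36, y=6}

Answer: {x=36, y=6}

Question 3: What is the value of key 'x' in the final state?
Track key 'x' through all 11 events:
  event 1 (t=6: INC y by 6): x unchanged
  event 2 (t=14: SET x = 36): x (absent) -> 36
  event 3 (t=22: DEC y by 6): x unchanged
  event 4 (t=27: INC y by 14): x unchanged
  event 5 (t=28: SET x = -20): x 36 -> -20
  event 6 (t=36: INC y by 6): x unchanged
  event 7 (t=40: SET z = 7): x unchanged
  event 8 (t=41: SET z = 0): x unchanged
  event 9 (t=50: SET y = -13): x unchanged
  event 10 (t=54: INC y by 15): x unchanged
  event 11 (t=59: SET y = 22): x unchanged
Final: x = -20

Answer: -20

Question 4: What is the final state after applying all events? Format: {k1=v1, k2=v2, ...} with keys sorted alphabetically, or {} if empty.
Answer: {x=-20, y=22, z=0}

Derivation:
  after event 1 (t=6: INC y by 6): {y=6}
  after event 2 (t=14: SET x = 36): {x=36, y=6}
  after event 3 (t=22: DEC y by 6): {x=36, y=0}
  after event 4 (t=27: INC y by 14): {x=36, y=14}
  after event 5 (t=28: SET x = -20): {x=-20, y=14}
  after event 6 (t=36: INC y by 6): {x=-20, y=20}
  after event 7 (t=40: SET z = 7): {x=-20, y=20, z=7}
  after event 8 (t=41: SET z = 0): {x=-20, y=20, z=0}
  after event 9 (t=50: SET y = -13): {x=-20, y=-13, z=0}
  after event 10 (t=54: INC y by 15): {x=-20, y=2, z=0}
  after event 11 (t=59: SET y = 22): {x=-20, y=22, z=0}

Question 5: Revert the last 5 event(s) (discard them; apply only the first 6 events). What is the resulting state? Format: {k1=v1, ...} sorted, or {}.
Answer: {x=-20, y=20}

Derivation:
Keep first 6 events (discard last 5):
  after event 1 (t=6: INC y by 6): {y=6}
  after event 2 (t=14: SET x = 36): {x=36, y=6}
  after event 3 (t=22: DEC y by 6): {x=36, y=0}
  after event 4 (t=27: INC y by 14): {x=36, y=14}
  after event 5 (t=28: SET x = -20): {x=-20, y=14}
  after event 6 (t=36: INC y by 6): {x=-20, y=20}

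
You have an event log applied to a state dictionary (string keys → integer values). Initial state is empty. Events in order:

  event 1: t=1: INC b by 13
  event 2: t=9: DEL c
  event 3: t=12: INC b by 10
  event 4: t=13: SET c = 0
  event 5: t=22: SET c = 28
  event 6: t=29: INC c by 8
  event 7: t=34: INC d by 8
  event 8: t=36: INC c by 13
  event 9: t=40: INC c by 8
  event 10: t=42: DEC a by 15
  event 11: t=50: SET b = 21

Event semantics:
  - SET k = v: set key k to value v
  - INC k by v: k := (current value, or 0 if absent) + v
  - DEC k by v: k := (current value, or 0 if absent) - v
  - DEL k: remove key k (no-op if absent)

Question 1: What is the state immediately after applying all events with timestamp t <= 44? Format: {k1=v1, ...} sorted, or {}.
Apply events with t <= 44 (10 events):
  after event 1 (t=1: INC b by 13): {b=13}
  after event 2 (t=9: DEL c): {b=13}
  after event 3 (t=12: INC b by 10): {b=23}
  after event 4 (t=13: SET c = 0): {b=23, c=0}
  after event 5 (t=22: SET c = 28): {b=23, c=28}
  after event 6 (t=29: INC c by 8): {b=23, c=36}
  after event 7 (t=34: INC d by 8): {b=23, c=36, d=8}
  after event 8 (t=36: INC c by 13): {b=23, c=49, d=8}
  after event 9 (t=40: INC c by 8): {b=23, c=57, d=8}
  after event 10 (t=42: DEC a by 15): {a=-15, b=23, c=57, d=8}

Answer: {a=-15, b=23, c=57, d=8}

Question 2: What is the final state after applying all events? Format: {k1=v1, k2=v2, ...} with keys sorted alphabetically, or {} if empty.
  after event 1 (t=1: INC b by 13): {b=13}
  after event 2 (t=9: DEL c): {b=13}
  after event 3 (t=12: INC b by 10): {b=23}
  after event 4 (t=13: SET c = 0): {b=23, c=0}
  after event 5 (t=22: SET c = 28): {b=23, c=28}
  after event 6 (t=29: INC c by 8): {b=23, c=36}
  after event 7 (t=34: INC d by 8): {b=23, c=36, d=8}
  after event 8 (t=36: INC c by 13): {b=23, c=49, d=8}
  after event 9 (t=40: INC c by 8): {b=23, c=57, d=8}
  after event 10 (t=42: DEC a by 15): {a=-15, b=23, c=57, d=8}
  after event 11 (t=50: SET b = 21): {a=-15, b=21, c=57, d=8}

Answer: {a=-15, b=21, c=57, d=8}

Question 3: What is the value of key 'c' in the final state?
Track key 'c' through all 11 events:
  event 1 (t=1: INC b by 13): c unchanged
  event 2 (t=9: DEL c): c (absent) -> (absent)
  event 3 (t=12: INC b by 10): c unchanged
  event 4 (t=13: SET c = 0): c (absent) -> 0
  event 5 (t=22: SET c = 28): c 0 -> 28
  event 6 (t=29: INC c by 8): c 28 -> 36
  event 7 (t=34: INC d by 8): c unchanged
  event 8 (t=36: INC c by 13): c 36 -> 49
  event 9 (t=40: INC c by 8): c 49 -> 57
  event 10 (t=42: DEC a by 15): c unchanged
  event 11 (t=50: SET b = 21): c unchanged
Final: c = 57

Answer: 57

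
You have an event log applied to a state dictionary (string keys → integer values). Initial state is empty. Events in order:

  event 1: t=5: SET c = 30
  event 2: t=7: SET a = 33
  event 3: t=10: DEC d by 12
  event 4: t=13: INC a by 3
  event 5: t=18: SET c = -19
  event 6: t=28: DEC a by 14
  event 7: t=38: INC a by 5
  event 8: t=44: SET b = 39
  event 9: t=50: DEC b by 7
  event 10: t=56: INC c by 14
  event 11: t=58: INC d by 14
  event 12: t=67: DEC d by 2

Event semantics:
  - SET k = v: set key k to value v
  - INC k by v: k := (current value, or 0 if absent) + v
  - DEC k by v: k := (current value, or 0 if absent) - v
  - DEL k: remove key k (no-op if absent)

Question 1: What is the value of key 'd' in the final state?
Track key 'd' through all 12 events:
  event 1 (t=5: SET c = 30): d unchanged
  event 2 (t=7: SET a = 33): d unchanged
  event 3 (t=10: DEC d by 12): d (absent) -> -12
  event 4 (t=13: INC a by 3): d unchanged
  event 5 (t=18: SET c = -19): d unchanged
  event 6 (t=28: DEC a by 14): d unchanged
  event 7 (t=38: INC a by 5): d unchanged
  event 8 (t=44: SET b = 39): d unchanged
  event 9 (t=50: DEC b by 7): d unchanged
  event 10 (t=56: INC c by 14): d unchanged
  event 11 (t=58: INC d by 14): d -12 -> 2
  event 12 (t=67: DEC d by 2): d 2 -> 0
Final: d = 0

Answer: 0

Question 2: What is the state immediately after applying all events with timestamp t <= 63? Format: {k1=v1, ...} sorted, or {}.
Answer: {a=27, b=32, c=-5, d=2}

Derivation:
Apply events with t <= 63 (11 events):
  after event 1 (t=5: SET c = 30): {c=30}
  after event 2 (t=7: SET a = 33): {a=33, c=30}
  after event 3 (t=10: DEC d by 12): {a=33, c=30, d=-12}
  after event 4 (t=13: INC a by 3): {a=36, c=30, d=-12}
  after event 5 (t=18: SET c = -19): {a=36, c=-19, d=-12}
  after event 6 (t=28: DEC a by 14): {a=22, c=-19, d=-12}
  after event 7 (t=38: INC a by 5): {a=27, c=-19, d=-12}
  after event 8 (t=44: SET b = 39): {a=27, b=39, c=-19, d=-12}
  after event 9 (t=50: DEC b by 7): {a=27, b=32, c=-19, d=-12}
  after event 10 (t=56: INC c by 14): {a=27, b=32, c=-5, d=-12}
  after event 11 (t=58: INC d by 14): {a=27, b=32, c=-5, d=2}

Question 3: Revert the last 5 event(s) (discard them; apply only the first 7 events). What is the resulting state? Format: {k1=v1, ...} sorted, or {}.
Keep first 7 events (discard last 5):
  after event 1 (t=5: SET c = 30): {c=30}
  after event 2 (t=7: SET a = 33): {a=33, c=30}
  after event 3 (t=10: DEC d by 12): {a=33, c=30, d=-12}
  after event 4 (t=13: INC a by 3): {a=36, c=30, d=-12}
  after event 5 (t=18: SET c = -19): {a=36, c=-19, d=-12}
  after event 6 (t=28: DEC a by 14): {a=22, c=-19, d=-12}
  after event 7 (t=38: INC a by 5): {a=27, c=-19, d=-12}

Answer: {a=27, c=-19, d=-12}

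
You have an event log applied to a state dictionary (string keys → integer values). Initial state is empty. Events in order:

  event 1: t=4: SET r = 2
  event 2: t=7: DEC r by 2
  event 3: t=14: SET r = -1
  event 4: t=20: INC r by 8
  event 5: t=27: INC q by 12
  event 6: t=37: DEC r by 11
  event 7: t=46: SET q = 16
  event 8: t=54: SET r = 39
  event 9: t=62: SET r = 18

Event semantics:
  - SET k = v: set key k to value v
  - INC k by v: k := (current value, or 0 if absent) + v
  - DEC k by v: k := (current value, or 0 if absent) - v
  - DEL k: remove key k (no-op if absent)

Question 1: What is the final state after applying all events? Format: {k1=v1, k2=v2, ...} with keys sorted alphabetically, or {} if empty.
  after event 1 (t=4: SET r = 2): {r=2}
  after event 2 (t=7: DEC r by 2): {r=0}
  after event 3 (t=14: SET r = -1): {r=-1}
  after event 4 (t=20: INC r by 8): {r=7}
  after event 5 (t=27: INC q by 12): {q=12, r=7}
  after event 6 (t=37: DEC r by 11): {q=12, r=-4}
  after event 7 (t=46: SET q = 16): {q=16, r=-4}
  after event 8 (t=54: SET r = 39): {q=16, r=39}
  after event 9 (t=62: SET r = 18): {q=16, r=18}

Answer: {q=16, r=18}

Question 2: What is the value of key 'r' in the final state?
Answer: 18

Derivation:
Track key 'r' through all 9 events:
  event 1 (t=4: SET r = 2): r (absent) -> 2
  event 2 (t=7: DEC r by 2): r 2 -> 0
  event 3 (t=14: SET r = -1): r 0 -> -1
  event 4 (t=20: INC r by 8): r -1 -> 7
  event 5 (t=27: INC q by 12): r unchanged
  event 6 (t=37: DEC r by 11): r 7 -> -4
  event 7 (t=46: SET q = 16): r unchanged
  event 8 (t=54: SET r = 39): r -4 -> 39
  event 9 (t=62: SET r = 18): r 39 -> 18
Final: r = 18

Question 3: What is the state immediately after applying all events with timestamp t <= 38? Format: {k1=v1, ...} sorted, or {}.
Apply events with t <= 38 (6 events):
  after event 1 (t=4: SET r = 2): {r=2}
  after event 2 (t=7: DEC r by 2): {r=0}
  after event 3 (t=14: SET r = -1): {r=-1}
  after event 4 (t=20: INC r by 8): {r=7}
  after event 5 (t=27: INC q by 12): {q=12, r=7}
  after event 6 (t=37: DEC r by 11): {q=12, r=-4}

Answer: {q=12, r=-4}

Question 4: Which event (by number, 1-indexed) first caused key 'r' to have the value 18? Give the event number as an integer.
Answer: 9

Derivation:
Looking for first event where r becomes 18:
  event 1: r = 2
  event 2: r = 0
  event 3: r = -1
  event 4: r = 7
  event 5: r = 7
  event 6: r = -4
  event 7: r = -4
  event 8: r = 39
  event 9: r 39 -> 18  <-- first match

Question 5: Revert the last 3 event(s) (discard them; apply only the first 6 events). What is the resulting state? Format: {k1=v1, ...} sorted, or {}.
Keep first 6 events (discard last 3):
  after event 1 (t=4: SET r = 2): {r=2}
  after event 2 (t=7: DEC r by 2): {r=0}
  after event 3 (t=14: SET r = -1): {r=-1}
  after event 4 (t=20: INC r by 8): {r=7}
  after event 5 (t=27: INC q by 12): {q=12, r=7}
  after event 6 (t=37: DEC r by 11): {q=12, r=-4}

Answer: {q=12, r=-4}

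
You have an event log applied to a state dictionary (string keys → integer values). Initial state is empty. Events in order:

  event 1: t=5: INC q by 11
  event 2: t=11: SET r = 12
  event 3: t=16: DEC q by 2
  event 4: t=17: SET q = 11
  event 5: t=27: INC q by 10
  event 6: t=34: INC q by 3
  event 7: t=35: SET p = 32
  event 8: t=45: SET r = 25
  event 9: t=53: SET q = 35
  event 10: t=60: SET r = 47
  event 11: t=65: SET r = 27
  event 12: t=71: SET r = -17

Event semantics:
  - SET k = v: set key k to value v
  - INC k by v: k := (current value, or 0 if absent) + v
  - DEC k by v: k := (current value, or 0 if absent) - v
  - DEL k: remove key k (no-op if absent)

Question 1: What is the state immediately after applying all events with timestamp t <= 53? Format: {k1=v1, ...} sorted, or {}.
Answer: {p=32, q=35, r=25}

Derivation:
Apply events with t <= 53 (9 events):
  after event 1 (t=5: INC q by 11): {q=11}
  after event 2 (t=11: SET r = 12): {q=11, r=12}
  after event 3 (t=16: DEC q by 2): {q=9, r=12}
  after event 4 (t=17: SET q = 11): {q=11, r=12}
  after event 5 (t=27: INC q by 10): {q=21, r=12}
  after event 6 (t=34: INC q by 3): {q=24, r=12}
  after event 7 (t=35: SET p = 32): {p=32, q=24, r=12}
  after event 8 (t=45: SET r = 25): {p=32, q=24, r=25}
  after event 9 (t=53: SET q = 35): {p=32, q=35, r=25}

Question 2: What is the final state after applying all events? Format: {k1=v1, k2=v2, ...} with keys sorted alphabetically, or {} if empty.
Answer: {p=32, q=35, r=-17}

Derivation:
  after event 1 (t=5: INC q by 11): {q=11}
  after event 2 (t=11: SET r = 12): {q=11, r=12}
  after event 3 (t=16: DEC q by 2): {q=9, r=12}
  after event 4 (t=17: SET q = 11): {q=11, r=12}
  after event 5 (t=27: INC q by 10): {q=21, r=12}
  after event 6 (t=34: INC q by 3): {q=24, r=12}
  after event 7 (t=35: SET p = 32): {p=32, q=24, r=12}
  after event 8 (t=45: SET r = 25): {p=32, q=24, r=25}
  after event 9 (t=53: SET q = 35): {p=32, q=35, r=25}
  after event 10 (t=60: SET r = 47): {p=32, q=35, r=47}
  after event 11 (t=65: SET r = 27): {p=32, q=35, r=27}
  after event 12 (t=71: SET r = -17): {p=32, q=35, r=-17}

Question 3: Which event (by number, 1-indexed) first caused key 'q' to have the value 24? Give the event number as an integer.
Answer: 6

Derivation:
Looking for first event where q becomes 24:
  event 1: q = 11
  event 2: q = 11
  event 3: q = 9
  event 4: q = 11
  event 5: q = 21
  event 6: q 21 -> 24  <-- first match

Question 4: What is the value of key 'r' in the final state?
Answer: -17

Derivation:
Track key 'r' through all 12 events:
  event 1 (t=5: INC q by 11): r unchanged
  event 2 (t=11: SET r = 12): r (absent) -> 12
  event 3 (t=16: DEC q by 2): r unchanged
  event 4 (t=17: SET q = 11): r unchanged
  event 5 (t=27: INC q by 10): r unchanged
  event 6 (t=34: INC q by 3): r unchanged
  event 7 (t=35: SET p = 32): r unchanged
  event 8 (t=45: SET r = 25): r 12 -> 25
  event 9 (t=53: SET q = 35): r unchanged
  event 10 (t=60: SET r = 47): r 25 -> 47
  event 11 (t=65: SET r = 27): r 47 -> 27
  event 12 (t=71: SET r = -17): r 27 -> -17
Final: r = -17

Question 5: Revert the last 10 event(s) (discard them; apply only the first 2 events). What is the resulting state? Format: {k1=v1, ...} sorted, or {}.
Keep first 2 events (discard last 10):
  after event 1 (t=5: INC q by 11): {q=11}
  after event 2 (t=11: SET r = 12): {q=11, r=12}

Answer: {q=11, r=12}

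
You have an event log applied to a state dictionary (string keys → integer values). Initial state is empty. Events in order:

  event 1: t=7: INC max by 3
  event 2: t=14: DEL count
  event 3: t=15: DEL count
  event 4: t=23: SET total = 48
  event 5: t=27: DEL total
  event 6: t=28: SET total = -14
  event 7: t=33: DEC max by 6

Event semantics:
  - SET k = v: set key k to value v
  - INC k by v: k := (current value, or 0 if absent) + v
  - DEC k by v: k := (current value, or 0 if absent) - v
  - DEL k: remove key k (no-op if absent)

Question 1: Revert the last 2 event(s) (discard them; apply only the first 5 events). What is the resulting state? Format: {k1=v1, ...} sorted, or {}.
Answer: {max=3}

Derivation:
Keep first 5 events (discard last 2):
  after event 1 (t=7: INC max by 3): {max=3}
  after event 2 (t=14: DEL count): {max=3}
  after event 3 (t=15: DEL count): {max=3}
  after event 4 (t=23: SET total = 48): {max=3, total=48}
  after event 5 (t=27: DEL total): {max=3}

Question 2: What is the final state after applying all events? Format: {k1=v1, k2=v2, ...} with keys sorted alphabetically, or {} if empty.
Answer: {max=-3, total=-14}

Derivation:
  after event 1 (t=7: INC max by 3): {max=3}
  after event 2 (t=14: DEL count): {max=3}
  after event 3 (t=15: DEL count): {max=3}
  after event 4 (t=23: SET total = 48): {max=3, total=48}
  after event 5 (t=27: DEL total): {max=3}
  after event 6 (t=28: SET total = -14): {max=3, total=-14}
  after event 7 (t=33: DEC max by 6): {max=-3, total=-14}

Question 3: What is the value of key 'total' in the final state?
Track key 'total' through all 7 events:
  event 1 (t=7: INC max by 3): total unchanged
  event 2 (t=14: DEL count): total unchanged
  event 3 (t=15: DEL count): total unchanged
  event 4 (t=23: SET total = 48): total (absent) -> 48
  event 5 (t=27: DEL total): total 48 -> (absent)
  event 6 (t=28: SET total = -14): total (absent) -> -14
  event 7 (t=33: DEC max by 6): total unchanged
Final: total = -14

Answer: -14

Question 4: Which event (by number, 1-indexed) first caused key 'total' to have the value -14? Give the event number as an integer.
Answer: 6

Derivation:
Looking for first event where total becomes -14:
  event 4: total = 48
  event 5: total = (absent)
  event 6: total (absent) -> -14  <-- first match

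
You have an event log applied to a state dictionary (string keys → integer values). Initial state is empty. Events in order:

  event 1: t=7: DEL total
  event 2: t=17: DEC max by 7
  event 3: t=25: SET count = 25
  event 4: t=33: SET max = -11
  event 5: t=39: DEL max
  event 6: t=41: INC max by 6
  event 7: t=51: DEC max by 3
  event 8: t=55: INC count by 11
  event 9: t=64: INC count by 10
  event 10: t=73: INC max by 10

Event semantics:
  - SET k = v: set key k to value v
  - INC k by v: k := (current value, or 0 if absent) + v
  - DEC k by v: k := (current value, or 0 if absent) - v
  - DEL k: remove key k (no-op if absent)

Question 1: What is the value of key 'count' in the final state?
Answer: 46

Derivation:
Track key 'count' through all 10 events:
  event 1 (t=7: DEL total): count unchanged
  event 2 (t=17: DEC max by 7): count unchanged
  event 3 (t=25: SET count = 25): count (absent) -> 25
  event 4 (t=33: SET max = -11): count unchanged
  event 5 (t=39: DEL max): count unchanged
  event 6 (t=41: INC max by 6): count unchanged
  event 7 (t=51: DEC max by 3): count unchanged
  event 8 (t=55: INC count by 11): count 25 -> 36
  event 9 (t=64: INC count by 10): count 36 -> 46
  event 10 (t=73: INC max by 10): count unchanged
Final: count = 46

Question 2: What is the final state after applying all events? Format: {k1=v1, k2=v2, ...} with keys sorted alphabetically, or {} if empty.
Answer: {count=46, max=13}

Derivation:
  after event 1 (t=7: DEL total): {}
  after event 2 (t=17: DEC max by 7): {max=-7}
  after event 3 (t=25: SET count = 25): {count=25, max=-7}
  after event 4 (t=33: SET max = -11): {count=25, max=-11}
  after event 5 (t=39: DEL max): {count=25}
  after event 6 (t=41: INC max by 6): {count=25, max=6}
  after event 7 (t=51: DEC max by 3): {count=25, max=3}
  after event 8 (t=55: INC count by 11): {count=36, max=3}
  after event 9 (t=64: INC count by 10): {count=46, max=3}
  after event 10 (t=73: INC max by 10): {count=46, max=13}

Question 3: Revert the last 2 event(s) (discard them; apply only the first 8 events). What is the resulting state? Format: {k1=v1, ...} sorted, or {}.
Keep first 8 events (discard last 2):
  after event 1 (t=7: DEL total): {}
  after event 2 (t=17: DEC max by 7): {max=-7}
  after event 3 (t=25: SET count = 25): {count=25, max=-7}
  after event 4 (t=33: SET max = -11): {count=25, max=-11}
  after event 5 (t=39: DEL max): {count=25}
  after event 6 (t=41: INC max by 6): {count=25, max=6}
  after event 7 (t=51: DEC max by 3): {count=25, max=3}
  after event 8 (t=55: INC count by 11): {count=36, max=3}

Answer: {count=36, max=3}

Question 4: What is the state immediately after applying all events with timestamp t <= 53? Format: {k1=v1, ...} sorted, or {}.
Answer: {count=25, max=3}

Derivation:
Apply events with t <= 53 (7 events):
  after event 1 (t=7: DEL total): {}
  after event 2 (t=17: DEC max by 7): {max=-7}
  after event 3 (t=25: SET count = 25): {count=25, max=-7}
  after event 4 (t=33: SET max = -11): {count=25, max=-11}
  after event 5 (t=39: DEL max): {count=25}
  after event 6 (t=41: INC max by 6): {count=25, max=6}
  after event 7 (t=51: DEC max by 3): {count=25, max=3}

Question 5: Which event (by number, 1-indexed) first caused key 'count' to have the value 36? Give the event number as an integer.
Looking for first event where count becomes 36:
  event 3: count = 25
  event 4: count = 25
  event 5: count = 25
  event 6: count = 25
  event 7: count = 25
  event 8: count 25 -> 36  <-- first match

Answer: 8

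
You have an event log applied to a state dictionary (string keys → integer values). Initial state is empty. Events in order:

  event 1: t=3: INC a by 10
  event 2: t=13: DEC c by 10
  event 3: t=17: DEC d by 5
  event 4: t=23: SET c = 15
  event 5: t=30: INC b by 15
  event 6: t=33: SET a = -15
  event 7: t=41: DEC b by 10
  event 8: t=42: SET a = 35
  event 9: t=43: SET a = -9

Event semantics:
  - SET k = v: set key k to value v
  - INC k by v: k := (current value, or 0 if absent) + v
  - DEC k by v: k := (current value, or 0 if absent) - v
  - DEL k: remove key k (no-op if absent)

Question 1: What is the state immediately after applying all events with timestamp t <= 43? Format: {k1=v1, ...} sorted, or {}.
Answer: {a=-9, b=5, c=15, d=-5}

Derivation:
Apply events with t <= 43 (9 events):
  after event 1 (t=3: INC a by 10): {a=10}
  after event 2 (t=13: DEC c by 10): {a=10, c=-10}
  after event 3 (t=17: DEC d by 5): {a=10, c=-10, d=-5}
  after event 4 (t=23: SET c = 15): {a=10, c=15, d=-5}
  after event 5 (t=30: INC b by 15): {a=10, b=15, c=15, d=-5}
  after event 6 (t=33: SET a = -15): {a=-15, b=15, c=15, d=-5}
  after event 7 (t=41: DEC b by 10): {a=-15, b=5, c=15, d=-5}
  after event 8 (t=42: SET a = 35): {a=35, b=5, c=15, d=-5}
  after event 9 (t=43: SET a = -9): {a=-9, b=5, c=15, d=-5}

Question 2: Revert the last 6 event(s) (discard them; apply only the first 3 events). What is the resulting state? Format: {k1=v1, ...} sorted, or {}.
Keep first 3 events (discard last 6):
  after event 1 (t=3: INC a by 10): {a=10}
  after event 2 (t=13: DEC c by 10): {a=10, c=-10}
  after event 3 (t=17: DEC d by 5): {a=10, c=-10, d=-5}

Answer: {a=10, c=-10, d=-5}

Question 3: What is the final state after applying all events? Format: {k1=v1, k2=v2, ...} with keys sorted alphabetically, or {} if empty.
Answer: {a=-9, b=5, c=15, d=-5}

Derivation:
  after event 1 (t=3: INC a by 10): {a=10}
  after event 2 (t=13: DEC c by 10): {a=10, c=-10}
  after event 3 (t=17: DEC d by 5): {a=10, c=-10, d=-5}
  after event 4 (t=23: SET c = 15): {a=10, c=15, d=-5}
  after event 5 (t=30: INC b by 15): {a=10, b=15, c=15, d=-5}
  after event 6 (t=33: SET a = -15): {a=-15, b=15, c=15, d=-5}
  after event 7 (t=41: DEC b by 10): {a=-15, b=5, c=15, d=-5}
  after event 8 (t=42: SET a = 35): {a=35, b=5, c=15, d=-5}
  after event 9 (t=43: SET a = -9): {a=-9, b=5, c=15, d=-5}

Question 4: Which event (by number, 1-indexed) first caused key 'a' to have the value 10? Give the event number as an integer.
Looking for first event where a becomes 10:
  event 1: a (absent) -> 10  <-- first match

Answer: 1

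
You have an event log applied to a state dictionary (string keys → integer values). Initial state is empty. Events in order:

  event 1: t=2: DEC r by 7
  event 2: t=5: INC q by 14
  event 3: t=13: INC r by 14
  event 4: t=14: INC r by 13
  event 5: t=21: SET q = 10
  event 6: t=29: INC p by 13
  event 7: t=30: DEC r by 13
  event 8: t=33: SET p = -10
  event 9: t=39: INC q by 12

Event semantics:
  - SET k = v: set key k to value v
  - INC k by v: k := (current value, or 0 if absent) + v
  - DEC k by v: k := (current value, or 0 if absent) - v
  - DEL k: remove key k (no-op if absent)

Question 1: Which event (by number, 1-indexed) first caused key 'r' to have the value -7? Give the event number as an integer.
Answer: 1

Derivation:
Looking for first event where r becomes -7:
  event 1: r (absent) -> -7  <-- first match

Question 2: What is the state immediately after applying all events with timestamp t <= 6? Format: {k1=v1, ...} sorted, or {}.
Answer: {q=14, r=-7}

Derivation:
Apply events with t <= 6 (2 events):
  after event 1 (t=2: DEC r by 7): {r=-7}
  after event 2 (t=5: INC q by 14): {q=14, r=-7}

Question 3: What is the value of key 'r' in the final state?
Answer: 7

Derivation:
Track key 'r' through all 9 events:
  event 1 (t=2: DEC r by 7): r (absent) -> -7
  event 2 (t=5: INC q by 14): r unchanged
  event 3 (t=13: INC r by 14): r -7 -> 7
  event 4 (t=14: INC r by 13): r 7 -> 20
  event 5 (t=21: SET q = 10): r unchanged
  event 6 (t=29: INC p by 13): r unchanged
  event 7 (t=30: DEC r by 13): r 20 -> 7
  event 8 (t=33: SET p = -10): r unchanged
  event 9 (t=39: INC q by 12): r unchanged
Final: r = 7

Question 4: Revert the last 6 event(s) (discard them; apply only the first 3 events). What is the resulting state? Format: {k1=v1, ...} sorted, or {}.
Answer: {q=14, r=7}

Derivation:
Keep first 3 events (discard last 6):
  after event 1 (t=2: DEC r by 7): {r=-7}
  after event 2 (t=5: INC q by 14): {q=14, r=-7}
  after event 3 (t=13: INC r by 14): {q=14, r=7}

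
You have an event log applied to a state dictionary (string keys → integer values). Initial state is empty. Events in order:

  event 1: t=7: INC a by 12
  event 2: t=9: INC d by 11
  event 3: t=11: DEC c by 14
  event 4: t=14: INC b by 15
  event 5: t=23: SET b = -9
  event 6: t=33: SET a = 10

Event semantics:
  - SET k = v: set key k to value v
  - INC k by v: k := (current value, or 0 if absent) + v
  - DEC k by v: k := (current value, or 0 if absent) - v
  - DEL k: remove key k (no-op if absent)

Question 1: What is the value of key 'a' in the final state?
Track key 'a' through all 6 events:
  event 1 (t=7: INC a by 12): a (absent) -> 12
  event 2 (t=9: INC d by 11): a unchanged
  event 3 (t=11: DEC c by 14): a unchanged
  event 4 (t=14: INC b by 15): a unchanged
  event 5 (t=23: SET b = -9): a unchanged
  event 6 (t=33: SET a = 10): a 12 -> 10
Final: a = 10

Answer: 10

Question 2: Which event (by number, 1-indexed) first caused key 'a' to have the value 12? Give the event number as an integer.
Looking for first event where a becomes 12:
  event 1: a (absent) -> 12  <-- first match

Answer: 1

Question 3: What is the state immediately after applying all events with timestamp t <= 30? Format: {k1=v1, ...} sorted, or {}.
Apply events with t <= 30 (5 events):
  after event 1 (t=7: INC a by 12): {a=12}
  after event 2 (t=9: INC d by 11): {a=12, d=11}
  after event 3 (t=11: DEC c by 14): {a=12, c=-14, d=11}
  after event 4 (t=14: INC b by 15): {a=12, b=15, c=-14, d=11}
  after event 5 (t=23: SET b = -9): {a=12, b=-9, c=-14, d=11}

Answer: {a=12, b=-9, c=-14, d=11}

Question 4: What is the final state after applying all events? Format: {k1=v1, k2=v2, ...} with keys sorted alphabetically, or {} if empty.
  after event 1 (t=7: INC a by 12): {a=12}
  after event 2 (t=9: INC d by 11): {a=12, d=11}
  after event 3 (t=11: DEC c by 14): {a=12, c=-14, d=11}
  after event 4 (t=14: INC b by 15): {a=12, b=15, c=-14, d=11}
  after event 5 (t=23: SET b = -9): {a=12, b=-9, c=-14, d=11}
  after event 6 (t=33: SET a = 10): {a=10, b=-9, c=-14, d=11}

Answer: {a=10, b=-9, c=-14, d=11}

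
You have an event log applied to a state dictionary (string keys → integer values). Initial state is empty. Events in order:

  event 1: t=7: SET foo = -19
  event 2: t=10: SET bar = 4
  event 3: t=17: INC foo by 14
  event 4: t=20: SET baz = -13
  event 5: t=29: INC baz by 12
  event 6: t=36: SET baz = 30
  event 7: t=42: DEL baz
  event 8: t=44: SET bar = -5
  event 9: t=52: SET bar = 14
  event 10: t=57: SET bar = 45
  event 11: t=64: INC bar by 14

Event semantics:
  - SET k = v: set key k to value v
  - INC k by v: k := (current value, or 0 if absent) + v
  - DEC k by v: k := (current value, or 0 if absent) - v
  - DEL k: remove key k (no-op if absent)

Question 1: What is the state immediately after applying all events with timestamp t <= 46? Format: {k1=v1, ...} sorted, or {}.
Answer: {bar=-5, foo=-5}

Derivation:
Apply events with t <= 46 (8 events):
  after event 1 (t=7: SET foo = -19): {foo=-19}
  after event 2 (t=10: SET bar = 4): {bar=4, foo=-19}
  after event 3 (t=17: INC foo by 14): {bar=4, foo=-5}
  after event 4 (t=20: SET baz = -13): {bar=4, baz=-13, foo=-5}
  after event 5 (t=29: INC baz by 12): {bar=4, baz=-1, foo=-5}
  after event 6 (t=36: SET baz = 30): {bar=4, baz=30, foo=-5}
  after event 7 (t=42: DEL baz): {bar=4, foo=-5}
  after event 8 (t=44: SET bar = -5): {bar=-5, foo=-5}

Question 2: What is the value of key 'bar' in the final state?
Answer: 59

Derivation:
Track key 'bar' through all 11 events:
  event 1 (t=7: SET foo = -19): bar unchanged
  event 2 (t=10: SET bar = 4): bar (absent) -> 4
  event 3 (t=17: INC foo by 14): bar unchanged
  event 4 (t=20: SET baz = -13): bar unchanged
  event 5 (t=29: INC baz by 12): bar unchanged
  event 6 (t=36: SET baz = 30): bar unchanged
  event 7 (t=42: DEL baz): bar unchanged
  event 8 (t=44: SET bar = -5): bar 4 -> -5
  event 9 (t=52: SET bar = 14): bar -5 -> 14
  event 10 (t=57: SET bar = 45): bar 14 -> 45
  event 11 (t=64: INC bar by 14): bar 45 -> 59
Final: bar = 59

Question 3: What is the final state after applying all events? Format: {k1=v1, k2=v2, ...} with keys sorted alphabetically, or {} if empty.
  after event 1 (t=7: SET foo = -19): {foo=-19}
  after event 2 (t=10: SET bar = 4): {bar=4, foo=-19}
  after event 3 (t=17: INC foo by 14): {bar=4, foo=-5}
  after event 4 (t=20: SET baz = -13): {bar=4, baz=-13, foo=-5}
  after event 5 (t=29: INC baz by 12): {bar=4, baz=-1, foo=-5}
  after event 6 (t=36: SET baz = 30): {bar=4, baz=30, foo=-5}
  after event 7 (t=42: DEL baz): {bar=4, foo=-5}
  after event 8 (t=44: SET bar = -5): {bar=-5, foo=-5}
  after event 9 (t=52: SET bar = 14): {bar=14, foo=-5}
  after event 10 (t=57: SET bar = 45): {bar=45, foo=-5}
  after event 11 (t=64: INC bar by 14): {bar=59, foo=-5}

Answer: {bar=59, foo=-5}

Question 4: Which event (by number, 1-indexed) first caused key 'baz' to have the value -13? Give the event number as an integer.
Answer: 4

Derivation:
Looking for first event where baz becomes -13:
  event 4: baz (absent) -> -13  <-- first match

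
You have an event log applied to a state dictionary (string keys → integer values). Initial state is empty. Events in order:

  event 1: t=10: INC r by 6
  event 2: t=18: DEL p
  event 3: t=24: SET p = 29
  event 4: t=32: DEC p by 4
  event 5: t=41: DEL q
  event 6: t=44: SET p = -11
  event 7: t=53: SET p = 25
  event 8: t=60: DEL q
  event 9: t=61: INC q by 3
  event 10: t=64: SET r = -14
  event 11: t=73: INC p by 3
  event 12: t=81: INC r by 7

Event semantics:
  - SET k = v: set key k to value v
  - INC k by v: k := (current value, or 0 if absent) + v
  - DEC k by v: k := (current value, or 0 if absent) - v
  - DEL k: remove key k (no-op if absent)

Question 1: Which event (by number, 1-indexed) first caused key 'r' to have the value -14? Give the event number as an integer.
Looking for first event where r becomes -14:
  event 1: r = 6
  event 2: r = 6
  event 3: r = 6
  event 4: r = 6
  event 5: r = 6
  event 6: r = 6
  event 7: r = 6
  event 8: r = 6
  event 9: r = 6
  event 10: r 6 -> -14  <-- first match

Answer: 10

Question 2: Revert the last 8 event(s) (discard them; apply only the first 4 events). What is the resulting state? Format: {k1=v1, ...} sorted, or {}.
Keep first 4 events (discard last 8):
  after event 1 (t=10: INC r by 6): {r=6}
  after event 2 (t=18: DEL p): {r=6}
  after event 3 (t=24: SET p = 29): {p=29, r=6}
  after event 4 (t=32: DEC p by 4): {p=25, r=6}

Answer: {p=25, r=6}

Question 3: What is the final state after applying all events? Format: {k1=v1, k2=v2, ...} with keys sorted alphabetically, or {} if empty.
  after event 1 (t=10: INC r by 6): {r=6}
  after event 2 (t=18: DEL p): {r=6}
  after event 3 (t=24: SET p = 29): {p=29, r=6}
  after event 4 (t=32: DEC p by 4): {p=25, r=6}
  after event 5 (t=41: DEL q): {p=25, r=6}
  after event 6 (t=44: SET p = -11): {p=-11, r=6}
  after event 7 (t=53: SET p = 25): {p=25, r=6}
  after event 8 (t=60: DEL q): {p=25, r=6}
  after event 9 (t=61: INC q by 3): {p=25, q=3, r=6}
  after event 10 (t=64: SET r = -14): {p=25, q=3, r=-14}
  after event 11 (t=73: INC p by 3): {p=28, q=3, r=-14}
  after event 12 (t=81: INC r by 7): {p=28, q=3, r=-7}

Answer: {p=28, q=3, r=-7}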